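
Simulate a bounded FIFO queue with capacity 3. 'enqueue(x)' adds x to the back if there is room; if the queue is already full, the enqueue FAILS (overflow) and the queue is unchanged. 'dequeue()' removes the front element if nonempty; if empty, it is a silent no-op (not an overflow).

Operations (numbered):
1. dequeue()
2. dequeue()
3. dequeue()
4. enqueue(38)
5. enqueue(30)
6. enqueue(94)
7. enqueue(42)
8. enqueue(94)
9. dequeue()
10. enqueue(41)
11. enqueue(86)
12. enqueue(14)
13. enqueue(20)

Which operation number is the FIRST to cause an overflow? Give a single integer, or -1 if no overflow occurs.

Answer: 7

Derivation:
1. dequeue(): empty, no-op, size=0
2. dequeue(): empty, no-op, size=0
3. dequeue(): empty, no-op, size=0
4. enqueue(38): size=1
5. enqueue(30): size=2
6. enqueue(94): size=3
7. enqueue(42): size=3=cap → OVERFLOW (fail)
8. enqueue(94): size=3=cap → OVERFLOW (fail)
9. dequeue(): size=2
10. enqueue(41): size=3
11. enqueue(86): size=3=cap → OVERFLOW (fail)
12. enqueue(14): size=3=cap → OVERFLOW (fail)
13. enqueue(20): size=3=cap → OVERFLOW (fail)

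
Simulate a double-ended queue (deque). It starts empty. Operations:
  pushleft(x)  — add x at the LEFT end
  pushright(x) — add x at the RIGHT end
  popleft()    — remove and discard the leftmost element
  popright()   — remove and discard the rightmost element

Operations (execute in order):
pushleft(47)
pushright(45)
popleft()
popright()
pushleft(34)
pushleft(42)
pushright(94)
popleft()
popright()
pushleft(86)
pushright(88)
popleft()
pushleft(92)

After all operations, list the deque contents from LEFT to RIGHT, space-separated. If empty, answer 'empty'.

pushleft(47): [47]
pushright(45): [47, 45]
popleft(): [45]
popright(): []
pushleft(34): [34]
pushleft(42): [42, 34]
pushright(94): [42, 34, 94]
popleft(): [34, 94]
popright(): [34]
pushleft(86): [86, 34]
pushright(88): [86, 34, 88]
popleft(): [34, 88]
pushleft(92): [92, 34, 88]

Answer: 92 34 88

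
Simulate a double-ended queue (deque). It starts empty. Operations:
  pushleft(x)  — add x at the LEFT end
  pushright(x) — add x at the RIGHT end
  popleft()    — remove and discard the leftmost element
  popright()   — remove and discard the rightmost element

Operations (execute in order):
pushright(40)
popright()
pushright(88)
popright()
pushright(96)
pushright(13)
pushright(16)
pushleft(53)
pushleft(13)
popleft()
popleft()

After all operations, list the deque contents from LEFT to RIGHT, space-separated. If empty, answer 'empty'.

Answer: 96 13 16

Derivation:
pushright(40): [40]
popright(): []
pushright(88): [88]
popright(): []
pushright(96): [96]
pushright(13): [96, 13]
pushright(16): [96, 13, 16]
pushleft(53): [53, 96, 13, 16]
pushleft(13): [13, 53, 96, 13, 16]
popleft(): [53, 96, 13, 16]
popleft(): [96, 13, 16]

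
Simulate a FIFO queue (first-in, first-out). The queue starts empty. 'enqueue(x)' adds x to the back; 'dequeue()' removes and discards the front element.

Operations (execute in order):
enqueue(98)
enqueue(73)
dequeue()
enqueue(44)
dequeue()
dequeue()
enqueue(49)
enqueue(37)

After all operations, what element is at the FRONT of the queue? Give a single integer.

Answer: 49

Derivation:
enqueue(98): queue = [98]
enqueue(73): queue = [98, 73]
dequeue(): queue = [73]
enqueue(44): queue = [73, 44]
dequeue(): queue = [44]
dequeue(): queue = []
enqueue(49): queue = [49]
enqueue(37): queue = [49, 37]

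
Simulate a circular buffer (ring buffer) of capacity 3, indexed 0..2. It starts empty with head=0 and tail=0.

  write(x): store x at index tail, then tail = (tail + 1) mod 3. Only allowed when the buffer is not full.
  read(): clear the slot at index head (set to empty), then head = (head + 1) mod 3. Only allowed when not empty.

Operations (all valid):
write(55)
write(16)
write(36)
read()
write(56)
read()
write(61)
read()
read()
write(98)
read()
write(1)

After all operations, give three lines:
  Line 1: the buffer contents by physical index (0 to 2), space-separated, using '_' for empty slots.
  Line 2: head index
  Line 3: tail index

write(55): buf=[55 _ _], head=0, tail=1, size=1
write(16): buf=[55 16 _], head=0, tail=2, size=2
write(36): buf=[55 16 36], head=0, tail=0, size=3
read(): buf=[_ 16 36], head=1, tail=0, size=2
write(56): buf=[56 16 36], head=1, tail=1, size=3
read(): buf=[56 _ 36], head=2, tail=1, size=2
write(61): buf=[56 61 36], head=2, tail=2, size=3
read(): buf=[56 61 _], head=0, tail=2, size=2
read(): buf=[_ 61 _], head=1, tail=2, size=1
write(98): buf=[_ 61 98], head=1, tail=0, size=2
read(): buf=[_ _ 98], head=2, tail=0, size=1
write(1): buf=[1 _ 98], head=2, tail=1, size=2

Answer: 1 _ 98
2
1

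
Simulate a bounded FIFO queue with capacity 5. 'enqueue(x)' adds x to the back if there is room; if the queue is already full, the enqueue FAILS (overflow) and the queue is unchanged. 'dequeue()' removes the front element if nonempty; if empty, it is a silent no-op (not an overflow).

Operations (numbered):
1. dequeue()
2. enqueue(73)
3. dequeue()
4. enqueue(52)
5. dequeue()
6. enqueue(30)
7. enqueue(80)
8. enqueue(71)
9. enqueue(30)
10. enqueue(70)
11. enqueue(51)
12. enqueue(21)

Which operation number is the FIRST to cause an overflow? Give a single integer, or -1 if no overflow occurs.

1. dequeue(): empty, no-op, size=0
2. enqueue(73): size=1
3. dequeue(): size=0
4. enqueue(52): size=1
5. dequeue(): size=0
6. enqueue(30): size=1
7. enqueue(80): size=2
8. enqueue(71): size=3
9. enqueue(30): size=4
10. enqueue(70): size=5
11. enqueue(51): size=5=cap → OVERFLOW (fail)
12. enqueue(21): size=5=cap → OVERFLOW (fail)

Answer: 11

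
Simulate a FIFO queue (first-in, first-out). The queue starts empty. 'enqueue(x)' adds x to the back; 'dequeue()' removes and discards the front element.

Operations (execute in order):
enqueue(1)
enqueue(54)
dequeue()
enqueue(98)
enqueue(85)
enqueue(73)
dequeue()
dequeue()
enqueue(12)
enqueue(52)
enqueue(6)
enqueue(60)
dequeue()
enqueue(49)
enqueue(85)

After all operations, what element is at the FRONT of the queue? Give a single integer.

enqueue(1): queue = [1]
enqueue(54): queue = [1, 54]
dequeue(): queue = [54]
enqueue(98): queue = [54, 98]
enqueue(85): queue = [54, 98, 85]
enqueue(73): queue = [54, 98, 85, 73]
dequeue(): queue = [98, 85, 73]
dequeue(): queue = [85, 73]
enqueue(12): queue = [85, 73, 12]
enqueue(52): queue = [85, 73, 12, 52]
enqueue(6): queue = [85, 73, 12, 52, 6]
enqueue(60): queue = [85, 73, 12, 52, 6, 60]
dequeue(): queue = [73, 12, 52, 6, 60]
enqueue(49): queue = [73, 12, 52, 6, 60, 49]
enqueue(85): queue = [73, 12, 52, 6, 60, 49, 85]

Answer: 73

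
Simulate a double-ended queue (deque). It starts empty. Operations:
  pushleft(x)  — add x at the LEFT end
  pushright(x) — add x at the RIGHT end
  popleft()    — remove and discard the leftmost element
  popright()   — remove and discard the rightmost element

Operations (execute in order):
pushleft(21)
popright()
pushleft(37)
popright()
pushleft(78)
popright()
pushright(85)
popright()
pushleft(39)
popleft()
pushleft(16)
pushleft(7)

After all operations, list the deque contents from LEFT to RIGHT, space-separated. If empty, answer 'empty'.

Answer: 7 16

Derivation:
pushleft(21): [21]
popright(): []
pushleft(37): [37]
popright(): []
pushleft(78): [78]
popright(): []
pushright(85): [85]
popright(): []
pushleft(39): [39]
popleft(): []
pushleft(16): [16]
pushleft(7): [7, 16]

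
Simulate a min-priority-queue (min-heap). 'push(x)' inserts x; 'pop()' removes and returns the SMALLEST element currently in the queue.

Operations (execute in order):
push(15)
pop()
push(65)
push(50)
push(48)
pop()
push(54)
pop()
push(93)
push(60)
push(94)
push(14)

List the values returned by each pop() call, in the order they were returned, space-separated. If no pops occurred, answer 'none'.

Answer: 15 48 50

Derivation:
push(15): heap contents = [15]
pop() → 15: heap contents = []
push(65): heap contents = [65]
push(50): heap contents = [50, 65]
push(48): heap contents = [48, 50, 65]
pop() → 48: heap contents = [50, 65]
push(54): heap contents = [50, 54, 65]
pop() → 50: heap contents = [54, 65]
push(93): heap contents = [54, 65, 93]
push(60): heap contents = [54, 60, 65, 93]
push(94): heap contents = [54, 60, 65, 93, 94]
push(14): heap contents = [14, 54, 60, 65, 93, 94]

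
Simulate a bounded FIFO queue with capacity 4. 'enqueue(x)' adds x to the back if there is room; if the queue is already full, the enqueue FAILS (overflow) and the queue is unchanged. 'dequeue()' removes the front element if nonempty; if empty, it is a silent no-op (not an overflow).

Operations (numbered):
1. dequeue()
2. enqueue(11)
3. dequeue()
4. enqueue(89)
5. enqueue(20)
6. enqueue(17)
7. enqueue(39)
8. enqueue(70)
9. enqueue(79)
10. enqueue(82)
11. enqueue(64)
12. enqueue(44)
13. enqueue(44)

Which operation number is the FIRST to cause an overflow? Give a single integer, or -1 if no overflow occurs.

1. dequeue(): empty, no-op, size=0
2. enqueue(11): size=1
3. dequeue(): size=0
4. enqueue(89): size=1
5. enqueue(20): size=2
6. enqueue(17): size=3
7. enqueue(39): size=4
8. enqueue(70): size=4=cap → OVERFLOW (fail)
9. enqueue(79): size=4=cap → OVERFLOW (fail)
10. enqueue(82): size=4=cap → OVERFLOW (fail)
11. enqueue(64): size=4=cap → OVERFLOW (fail)
12. enqueue(44): size=4=cap → OVERFLOW (fail)
13. enqueue(44): size=4=cap → OVERFLOW (fail)

Answer: 8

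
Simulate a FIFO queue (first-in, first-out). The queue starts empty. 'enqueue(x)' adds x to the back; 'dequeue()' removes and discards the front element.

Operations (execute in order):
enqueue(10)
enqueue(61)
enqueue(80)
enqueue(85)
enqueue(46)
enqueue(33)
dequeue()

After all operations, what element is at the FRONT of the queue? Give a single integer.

Answer: 61

Derivation:
enqueue(10): queue = [10]
enqueue(61): queue = [10, 61]
enqueue(80): queue = [10, 61, 80]
enqueue(85): queue = [10, 61, 80, 85]
enqueue(46): queue = [10, 61, 80, 85, 46]
enqueue(33): queue = [10, 61, 80, 85, 46, 33]
dequeue(): queue = [61, 80, 85, 46, 33]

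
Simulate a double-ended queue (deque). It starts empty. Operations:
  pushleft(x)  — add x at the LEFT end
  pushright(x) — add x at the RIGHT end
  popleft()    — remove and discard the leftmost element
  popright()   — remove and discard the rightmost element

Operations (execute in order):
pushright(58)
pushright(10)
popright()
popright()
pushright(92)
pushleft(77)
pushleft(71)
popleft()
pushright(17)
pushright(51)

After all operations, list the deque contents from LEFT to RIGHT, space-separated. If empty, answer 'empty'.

pushright(58): [58]
pushright(10): [58, 10]
popright(): [58]
popright(): []
pushright(92): [92]
pushleft(77): [77, 92]
pushleft(71): [71, 77, 92]
popleft(): [77, 92]
pushright(17): [77, 92, 17]
pushright(51): [77, 92, 17, 51]

Answer: 77 92 17 51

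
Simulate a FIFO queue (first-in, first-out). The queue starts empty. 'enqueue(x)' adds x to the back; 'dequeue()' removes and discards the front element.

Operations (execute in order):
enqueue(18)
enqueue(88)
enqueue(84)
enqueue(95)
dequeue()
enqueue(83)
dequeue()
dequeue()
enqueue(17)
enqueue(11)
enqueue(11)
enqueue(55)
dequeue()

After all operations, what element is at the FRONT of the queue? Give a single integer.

Answer: 83

Derivation:
enqueue(18): queue = [18]
enqueue(88): queue = [18, 88]
enqueue(84): queue = [18, 88, 84]
enqueue(95): queue = [18, 88, 84, 95]
dequeue(): queue = [88, 84, 95]
enqueue(83): queue = [88, 84, 95, 83]
dequeue(): queue = [84, 95, 83]
dequeue(): queue = [95, 83]
enqueue(17): queue = [95, 83, 17]
enqueue(11): queue = [95, 83, 17, 11]
enqueue(11): queue = [95, 83, 17, 11, 11]
enqueue(55): queue = [95, 83, 17, 11, 11, 55]
dequeue(): queue = [83, 17, 11, 11, 55]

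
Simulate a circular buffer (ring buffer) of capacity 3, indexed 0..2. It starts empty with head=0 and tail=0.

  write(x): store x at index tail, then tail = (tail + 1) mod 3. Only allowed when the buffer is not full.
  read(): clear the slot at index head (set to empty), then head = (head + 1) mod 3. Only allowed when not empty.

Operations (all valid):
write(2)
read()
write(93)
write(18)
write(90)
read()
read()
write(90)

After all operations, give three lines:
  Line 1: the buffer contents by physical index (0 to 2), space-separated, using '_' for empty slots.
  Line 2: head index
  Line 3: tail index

Answer: 90 90 _
0
2

Derivation:
write(2): buf=[2 _ _], head=0, tail=1, size=1
read(): buf=[_ _ _], head=1, tail=1, size=0
write(93): buf=[_ 93 _], head=1, tail=2, size=1
write(18): buf=[_ 93 18], head=1, tail=0, size=2
write(90): buf=[90 93 18], head=1, tail=1, size=3
read(): buf=[90 _ 18], head=2, tail=1, size=2
read(): buf=[90 _ _], head=0, tail=1, size=1
write(90): buf=[90 90 _], head=0, tail=2, size=2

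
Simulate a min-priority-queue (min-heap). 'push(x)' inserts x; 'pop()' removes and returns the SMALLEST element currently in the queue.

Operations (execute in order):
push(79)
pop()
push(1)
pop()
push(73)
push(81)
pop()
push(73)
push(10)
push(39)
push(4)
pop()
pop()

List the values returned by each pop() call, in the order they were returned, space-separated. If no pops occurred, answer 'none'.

Answer: 79 1 73 4 10

Derivation:
push(79): heap contents = [79]
pop() → 79: heap contents = []
push(1): heap contents = [1]
pop() → 1: heap contents = []
push(73): heap contents = [73]
push(81): heap contents = [73, 81]
pop() → 73: heap contents = [81]
push(73): heap contents = [73, 81]
push(10): heap contents = [10, 73, 81]
push(39): heap contents = [10, 39, 73, 81]
push(4): heap contents = [4, 10, 39, 73, 81]
pop() → 4: heap contents = [10, 39, 73, 81]
pop() → 10: heap contents = [39, 73, 81]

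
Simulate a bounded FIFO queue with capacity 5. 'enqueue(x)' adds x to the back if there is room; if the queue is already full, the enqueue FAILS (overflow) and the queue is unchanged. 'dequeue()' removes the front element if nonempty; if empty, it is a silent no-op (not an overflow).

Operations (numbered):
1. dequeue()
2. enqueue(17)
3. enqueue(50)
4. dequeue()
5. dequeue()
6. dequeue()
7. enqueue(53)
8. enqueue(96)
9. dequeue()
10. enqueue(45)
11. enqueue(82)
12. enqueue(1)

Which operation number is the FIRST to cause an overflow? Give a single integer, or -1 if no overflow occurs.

Answer: -1

Derivation:
1. dequeue(): empty, no-op, size=0
2. enqueue(17): size=1
3. enqueue(50): size=2
4. dequeue(): size=1
5. dequeue(): size=0
6. dequeue(): empty, no-op, size=0
7. enqueue(53): size=1
8. enqueue(96): size=2
9. dequeue(): size=1
10. enqueue(45): size=2
11. enqueue(82): size=3
12. enqueue(1): size=4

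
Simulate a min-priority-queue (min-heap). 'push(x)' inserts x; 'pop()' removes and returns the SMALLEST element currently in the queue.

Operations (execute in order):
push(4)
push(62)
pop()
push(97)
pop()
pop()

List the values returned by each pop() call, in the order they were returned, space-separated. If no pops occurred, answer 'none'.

Answer: 4 62 97

Derivation:
push(4): heap contents = [4]
push(62): heap contents = [4, 62]
pop() → 4: heap contents = [62]
push(97): heap contents = [62, 97]
pop() → 62: heap contents = [97]
pop() → 97: heap contents = []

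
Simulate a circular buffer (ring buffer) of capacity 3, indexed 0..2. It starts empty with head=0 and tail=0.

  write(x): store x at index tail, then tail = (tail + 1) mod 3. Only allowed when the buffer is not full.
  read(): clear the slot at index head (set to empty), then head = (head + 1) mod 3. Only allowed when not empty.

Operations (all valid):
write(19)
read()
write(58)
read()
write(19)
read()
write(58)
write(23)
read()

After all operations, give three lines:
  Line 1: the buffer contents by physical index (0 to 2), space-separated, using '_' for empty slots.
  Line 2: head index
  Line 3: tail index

write(19): buf=[19 _ _], head=0, tail=1, size=1
read(): buf=[_ _ _], head=1, tail=1, size=0
write(58): buf=[_ 58 _], head=1, tail=2, size=1
read(): buf=[_ _ _], head=2, tail=2, size=0
write(19): buf=[_ _ 19], head=2, tail=0, size=1
read(): buf=[_ _ _], head=0, tail=0, size=0
write(58): buf=[58 _ _], head=0, tail=1, size=1
write(23): buf=[58 23 _], head=0, tail=2, size=2
read(): buf=[_ 23 _], head=1, tail=2, size=1

Answer: _ 23 _
1
2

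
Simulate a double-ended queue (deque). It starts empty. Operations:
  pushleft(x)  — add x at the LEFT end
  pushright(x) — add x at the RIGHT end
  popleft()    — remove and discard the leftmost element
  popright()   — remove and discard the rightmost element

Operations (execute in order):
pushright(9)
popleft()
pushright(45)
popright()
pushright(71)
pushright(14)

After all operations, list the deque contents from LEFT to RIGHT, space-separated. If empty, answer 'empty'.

Answer: 71 14

Derivation:
pushright(9): [9]
popleft(): []
pushright(45): [45]
popright(): []
pushright(71): [71]
pushright(14): [71, 14]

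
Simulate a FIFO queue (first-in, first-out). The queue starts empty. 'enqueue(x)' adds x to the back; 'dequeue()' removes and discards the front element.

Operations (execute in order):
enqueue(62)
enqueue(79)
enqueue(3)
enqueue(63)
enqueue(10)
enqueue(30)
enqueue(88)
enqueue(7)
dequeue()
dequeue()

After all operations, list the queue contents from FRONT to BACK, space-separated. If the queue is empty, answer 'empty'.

enqueue(62): [62]
enqueue(79): [62, 79]
enqueue(3): [62, 79, 3]
enqueue(63): [62, 79, 3, 63]
enqueue(10): [62, 79, 3, 63, 10]
enqueue(30): [62, 79, 3, 63, 10, 30]
enqueue(88): [62, 79, 3, 63, 10, 30, 88]
enqueue(7): [62, 79, 3, 63, 10, 30, 88, 7]
dequeue(): [79, 3, 63, 10, 30, 88, 7]
dequeue(): [3, 63, 10, 30, 88, 7]

Answer: 3 63 10 30 88 7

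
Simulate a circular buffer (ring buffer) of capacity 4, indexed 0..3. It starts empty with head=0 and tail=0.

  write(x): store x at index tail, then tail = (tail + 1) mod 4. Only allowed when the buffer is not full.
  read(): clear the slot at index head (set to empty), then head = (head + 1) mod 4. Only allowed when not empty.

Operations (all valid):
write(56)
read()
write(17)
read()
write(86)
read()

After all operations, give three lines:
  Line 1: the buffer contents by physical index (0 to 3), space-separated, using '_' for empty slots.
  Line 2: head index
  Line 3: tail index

write(56): buf=[56 _ _ _], head=0, tail=1, size=1
read(): buf=[_ _ _ _], head=1, tail=1, size=0
write(17): buf=[_ 17 _ _], head=1, tail=2, size=1
read(): buf=[_ _ _ _], head=2, tail=2, size=0
write(86): buf=[_ _ 86 _], head=2, tail=3, size=1
read(): buf=[_ _ _ _], head=3, tail=3, size=0

Answer: _ _ _ _
3
3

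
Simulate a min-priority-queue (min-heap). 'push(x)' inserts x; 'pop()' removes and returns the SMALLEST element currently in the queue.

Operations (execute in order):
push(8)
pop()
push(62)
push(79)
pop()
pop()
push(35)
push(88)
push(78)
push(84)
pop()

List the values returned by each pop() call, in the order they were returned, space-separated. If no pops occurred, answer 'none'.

Answer: 8 62 79 35

Derivation:
push(8): heap contents = [8]
pop() → 8: heap contents = []
push(62): heap contents = [62]
push(79): heap contents = [62, 79]
pop() → 62: heap contents = [79]
pop() → 79: heap contents = []
push(35): heap contents = [35]
push(88): heap contents = [35, 88]
push(78): heap contents = [35, 78, 88]
push(84): heap contents = [35, 78, 84, 88]
pop() → 35: heap contents = [78, 84, 88]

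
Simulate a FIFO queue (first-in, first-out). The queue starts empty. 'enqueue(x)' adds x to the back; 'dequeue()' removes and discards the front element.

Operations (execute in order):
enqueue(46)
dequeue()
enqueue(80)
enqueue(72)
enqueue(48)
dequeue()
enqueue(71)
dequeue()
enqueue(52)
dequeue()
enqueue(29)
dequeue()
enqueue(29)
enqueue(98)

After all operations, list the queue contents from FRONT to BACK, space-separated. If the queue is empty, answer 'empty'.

enqueue(46): [46]
dequeue(): []
enqueue(80): [80]
enqueue(72): [80, 72]
enqueue(48): [80, 72, 48]
dequeue(): [72, 48]
enqueue(71): [72, 48, 71]
dequeue(): [48, 71]
enqueue(52): [48, 71, 52]
dequeue(): [71, 52]
enqueue(29): [71, 52, 29]
dequeue(): [52, 29]
enqueue(29): [52, 29, 29]
enqueue(98): [52, 29, 29, 98]

Answer: 52 29 29 98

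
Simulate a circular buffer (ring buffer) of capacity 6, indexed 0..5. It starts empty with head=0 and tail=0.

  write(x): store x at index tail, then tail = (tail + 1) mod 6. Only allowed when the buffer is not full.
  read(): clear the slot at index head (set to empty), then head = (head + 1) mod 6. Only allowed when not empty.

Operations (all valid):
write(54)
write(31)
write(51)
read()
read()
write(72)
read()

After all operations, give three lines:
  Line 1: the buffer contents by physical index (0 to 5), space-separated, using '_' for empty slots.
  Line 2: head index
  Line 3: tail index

write(54): buf=[54 _ _ _ _ _], head=0, tail=1, size=1
write(31): buf=[54 31 _ _ _ _], head=0, tail=2, size=2
write(51): buf=[54 31 51 _ _ _], head=0, tail=3, size=3
read(): buf=[_ 31 51 _ _ _], head=1, tail=3, size=2
read(): buf=[_ _ 51 _ _ _], head=2, tail=3, size=1
write(72): buf=[_ _ 51 72 _ _], head=2, tail=4, size=2
read(): buf=[_ _ _ 72 _ _], head=3, tail=4, size=1

Answer: _ _ _ 72 _ _
3
4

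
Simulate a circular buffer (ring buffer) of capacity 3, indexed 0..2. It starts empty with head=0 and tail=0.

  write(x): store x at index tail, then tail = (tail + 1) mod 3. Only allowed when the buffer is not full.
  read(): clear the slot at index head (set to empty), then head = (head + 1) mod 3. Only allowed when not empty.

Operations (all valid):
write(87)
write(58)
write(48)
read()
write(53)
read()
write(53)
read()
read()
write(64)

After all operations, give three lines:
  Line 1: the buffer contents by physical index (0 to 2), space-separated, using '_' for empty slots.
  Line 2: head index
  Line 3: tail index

Answer: _ 53 64
1
0

Derivation:
write(87): buf=[87 _ _], head=0, tail=1, size=1
write(58): buf=[87 58 _], head=0, tail=2, size=2
write(48): buf=[87 58 48], head=0, tail=0, size=3
read(): buf=[_ 58 48], head=1, tail=0, size=2
write(53): buf=[53 58 48], head=1, tail=1, size=3
read(): buf=[53 _ 48], head=2, tail=1, size=2
write(53): buf=[53 53 48], head=2, tail=2, size=3
read(): buf=[53 53 _], head=0, tail=2, size=2
read(): buf=[_ 53 _], head=1, tail=2, size=1
write(64): buf=[_ 53 64], head=1, tail=0, size=2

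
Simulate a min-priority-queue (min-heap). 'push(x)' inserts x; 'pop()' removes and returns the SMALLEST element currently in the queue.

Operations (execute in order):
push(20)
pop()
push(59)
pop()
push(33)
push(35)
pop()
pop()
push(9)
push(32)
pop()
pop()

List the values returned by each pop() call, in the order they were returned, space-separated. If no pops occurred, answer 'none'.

push(20): heap contents = [20]
pop() → 20: heap contents = []
push(59): heap contents = [59]
pop() → 59: heap contents = []
push(33): heap contents = [33]
push(35): heap contents = [33, 35]
pop() → 33: heap contents = [35]
pop() → 35: heap contents = []
push(9): heap contents = [9]
push(32): heap contents = [9, 32]
pop() → 9: heap contents = [32]
pop() → 32: heap contents = []

Answer: 20 59 33 35 9 32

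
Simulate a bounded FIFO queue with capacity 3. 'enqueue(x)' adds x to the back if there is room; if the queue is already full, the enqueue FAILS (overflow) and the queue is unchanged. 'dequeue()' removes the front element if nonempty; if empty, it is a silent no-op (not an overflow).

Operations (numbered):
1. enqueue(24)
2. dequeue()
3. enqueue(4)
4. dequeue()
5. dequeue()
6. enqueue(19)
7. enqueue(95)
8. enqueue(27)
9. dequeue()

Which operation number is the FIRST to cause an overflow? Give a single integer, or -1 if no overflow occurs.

Answer: -1

Derivation:
1. enqueue(24): size=1
2. dequeue(): size=0
3. enqueue(4): size=1
4. dequeue(): size=0
5. dequeue(): empty, no-op, size=0
6. enqueue(19): size=1
7. enqueue(95): size=2
8. enqueue(27): size=3
9. dequeue(): size=2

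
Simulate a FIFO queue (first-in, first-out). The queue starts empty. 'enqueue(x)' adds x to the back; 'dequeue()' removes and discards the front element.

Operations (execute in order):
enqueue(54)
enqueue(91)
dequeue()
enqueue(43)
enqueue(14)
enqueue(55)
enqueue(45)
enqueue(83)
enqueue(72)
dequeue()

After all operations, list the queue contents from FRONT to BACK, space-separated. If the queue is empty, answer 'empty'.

Answer: 43 14 55 45 83 72

Derivation:
enqueue(54): [54]
enqueue(91): [54, 91]
dequeue(): [91]
enqueue(43): [91, 43]
enqueue(14): [91, 43, 14]
enqueue(55): [91, 43, 14, 55]
enqueue(45): [91, 43, 14, 55, 45]
enqueue(83): [91, 43, 14, 55, 45, 83]
enqueue(72): [91, 43, 14, 55, 45, 83, 72]
dequeue(): [43, 14, 55, 45, 83, 72]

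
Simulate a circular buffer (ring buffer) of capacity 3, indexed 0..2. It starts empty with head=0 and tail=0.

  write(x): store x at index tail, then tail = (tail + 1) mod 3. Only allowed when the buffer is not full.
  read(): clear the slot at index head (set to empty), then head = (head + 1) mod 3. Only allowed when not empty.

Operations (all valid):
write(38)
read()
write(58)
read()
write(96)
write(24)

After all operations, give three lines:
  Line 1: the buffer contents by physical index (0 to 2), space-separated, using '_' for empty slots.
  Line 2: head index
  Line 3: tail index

Answer: 24 _ 96
2
1

Derivation:
write(38): buf=[38 _ _], head=0, tail=1, size=1
read(): buf=[_ _ _], head=1, tail=1, size=0
write(58): buf=[_ 58 _], head=1, tail=2, size=1
read(): buf=[_ _ _], head=2, tail=2, size=0
write(96): buf=[_ _ 96], head=2, tail=0, size=1
write(24): buf=[24 _ 96], head=2, tail=1, size=2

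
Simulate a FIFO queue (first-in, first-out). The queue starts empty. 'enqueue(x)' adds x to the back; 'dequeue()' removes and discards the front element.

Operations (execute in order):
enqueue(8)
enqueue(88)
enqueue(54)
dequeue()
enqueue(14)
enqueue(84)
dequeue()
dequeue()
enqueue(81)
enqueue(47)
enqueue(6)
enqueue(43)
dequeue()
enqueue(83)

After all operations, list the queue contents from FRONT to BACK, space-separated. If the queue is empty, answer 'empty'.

Answer: 84 81 47 6 43 83

Derivation:
enqueue(8): [8]
enqueue(88): [8, 88]
enqueue(54): [8, 88, 54]
dequeue(): [88, 54]
enqueue(14): [88, 54, 14]
enqueue(84): [88, 54, 14, 84]
dequeue(): [54, 14, 84]
dequeue(): [14, 84]
enqueue(81): [14, 84, 81]
enqueue(47): [14, 84, 81, 47]
enqueue(6): [14, 84, 81, 47, 6]
enqueue(43): [14, 84, 81, 47, 6, 43]
dequeue(): [84, 81, 47, 6, 43]
enqueue(83): [84, 81, 47, 6, 43, 83]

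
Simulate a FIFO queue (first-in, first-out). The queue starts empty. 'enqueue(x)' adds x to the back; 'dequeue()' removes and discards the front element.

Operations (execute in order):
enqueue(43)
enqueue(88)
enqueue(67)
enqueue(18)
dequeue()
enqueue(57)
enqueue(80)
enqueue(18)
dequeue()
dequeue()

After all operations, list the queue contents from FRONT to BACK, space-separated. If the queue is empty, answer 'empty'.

enqueue(43): [43]
enqueue(88): [43, 88]
enqueue(67): [43, 88, 67]
enqueue(18): [43, 88, 67, 18]
dequeue(): [88, 67, 18]
enqueue(57): [88, 67, 18, 57]
enqueue(80): [88, 67, 18, 57, 80]
enqueue(18): [88, 67, 18, 57, 80, 18]
dequeue(): [67, 18, 57, 80, 18]
dequeue(): [18, 57, 80, 18]

Answer: 18 57 80 18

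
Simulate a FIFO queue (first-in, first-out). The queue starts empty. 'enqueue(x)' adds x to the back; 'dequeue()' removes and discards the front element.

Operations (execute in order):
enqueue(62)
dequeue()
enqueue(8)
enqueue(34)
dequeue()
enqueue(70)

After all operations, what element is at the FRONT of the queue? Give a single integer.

Answer: 34

Derivation:
enqueue(62): queue = [62]
dequeue(): queue = []
enqueue(8): queue = [8]
enqueue(34): queue = [8, 34]
dequeue(): queue = [34]
enqueue(70): queue = [34, 70]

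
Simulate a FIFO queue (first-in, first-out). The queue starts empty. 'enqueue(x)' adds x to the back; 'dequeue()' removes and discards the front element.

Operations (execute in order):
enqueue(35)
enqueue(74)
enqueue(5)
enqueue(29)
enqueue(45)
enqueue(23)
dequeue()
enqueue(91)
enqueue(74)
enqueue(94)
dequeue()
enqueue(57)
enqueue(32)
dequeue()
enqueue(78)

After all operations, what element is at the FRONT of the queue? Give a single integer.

Answer: 29

Derivation:
enqueue(35): queue = [35]
enqueue(74): queue = [35, 74]
enqueue(5): queue = [35, 74, 5]
enqueue(29): queue = [35, 74, 5, 29]
enqueue(45): queue = [35, 74, 5, 29, 45]
enqueue(23): queue = [35, 74, 5, 29, 45, 23]
dequeue(): queue = [74, 5, 29, 45, 23]
enqueue(91): queue = [74, 5, 29, 45, 23, 91]
enqueue(74): queue = [74, 5, 29, 45, 23, 91, 74]
enqueue(94): queue = [74, 5, 29, 45, 23, 91, 74, 94]
dequeue(): queue = [5, 29, 45, 23, 91, 74, 94]
enqueue(57): queue = [5, 29, 45, 23, 91, 74, 94, 57]
enqueue(32): queue = [5, 29, 45, 23, 91, 74, 94, 57, 32]
dequeue(): queue = [29, 45, 23, 91, 74, 94, 57, 32]
enqueue(78): queue = [29, 45, 23, 91, 74, 94, 57, 32, 78]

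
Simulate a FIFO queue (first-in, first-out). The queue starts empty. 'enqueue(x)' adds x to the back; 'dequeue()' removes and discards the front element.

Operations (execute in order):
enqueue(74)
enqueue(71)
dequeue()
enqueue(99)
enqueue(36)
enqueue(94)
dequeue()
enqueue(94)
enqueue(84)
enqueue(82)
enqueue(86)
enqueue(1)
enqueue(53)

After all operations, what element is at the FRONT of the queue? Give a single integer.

enqueue(74): queue = [74]
enqueue(71): queue = [74, 71]
dequeue(): queue = [71]
enqueue(99): queue = [71, 99]
enqueue(36): queue = [71, 99, 36]
enqueue(94): queue = [71, 99, 36, 94]
dequeue(): queue = [99, 36, 94]
enqueue(94): queue = [99, 36, 94, 94]
enqueue(84): queue = [99, 36, 94, 94, 84]
enqueue(82): queue = [99, 36, 94, 94, 84, 82]
enqueue(86): queue = [99, 36, 94, 94, 84, 82, 86]
enqueue(1): queue = [99, 36, 94, 94, 84, 82, 86, 1]
enqueue(53): queue = [99, 36, 94, 94, 84, 82, 86, 1, 53]

Answer: 99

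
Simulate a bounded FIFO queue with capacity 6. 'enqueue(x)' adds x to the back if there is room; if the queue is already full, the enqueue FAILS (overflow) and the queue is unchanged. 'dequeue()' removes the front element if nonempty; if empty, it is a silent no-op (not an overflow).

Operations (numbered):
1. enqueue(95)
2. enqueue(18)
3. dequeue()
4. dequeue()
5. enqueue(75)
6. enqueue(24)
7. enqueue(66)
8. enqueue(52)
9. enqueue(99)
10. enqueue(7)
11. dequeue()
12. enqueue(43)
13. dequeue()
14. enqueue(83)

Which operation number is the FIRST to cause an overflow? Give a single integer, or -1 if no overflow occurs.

1. enqueue(95): size=1
2. enqueue(18): size=2
3. dequeue(): size=1
4. dequeue(): size=0
5. enqueue(75): size=1
6. enqueue(24): size=2
7. enqueue(66): size=3
8. enqueue(52): size=4
9. enqueue(99): size=5
10. enqueue(7): size=6
11. dequeue(): size=5
12. enqueue(43): size=6
13. dequeue(): size=5
14. enqueue(83): size=6

Answer: -1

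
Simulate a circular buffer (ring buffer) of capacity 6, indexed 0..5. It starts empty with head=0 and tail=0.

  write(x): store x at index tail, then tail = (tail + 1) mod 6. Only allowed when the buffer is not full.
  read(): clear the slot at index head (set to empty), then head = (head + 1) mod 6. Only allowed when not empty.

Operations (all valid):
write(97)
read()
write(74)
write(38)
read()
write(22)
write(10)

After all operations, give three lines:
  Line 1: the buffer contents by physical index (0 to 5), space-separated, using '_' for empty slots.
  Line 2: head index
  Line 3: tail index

write(97): buf=[97 _ _ _ _ _], head=0, tail=1, size=1
read(): buf=[_ _ _ _ _ _], head=1, tail=1, size=0
write(74): buf=[_ 74 _ _ _ _], head=1, tail=2, size=1
write(38): buf=[_ 74 38 _ _ _], head=1, tail=3, size=2
read(): buf=[_ _ 38 _ _ _], head=2, tail=3, size=1
write(22): buf=[_ _ 38 22 _ _], head=2, tail=4, size=2
write(10): buf=[_ _ 38 22 10 _], head=2, tail=5, size=3

Answer: _ _ 38 22 10 _
2
5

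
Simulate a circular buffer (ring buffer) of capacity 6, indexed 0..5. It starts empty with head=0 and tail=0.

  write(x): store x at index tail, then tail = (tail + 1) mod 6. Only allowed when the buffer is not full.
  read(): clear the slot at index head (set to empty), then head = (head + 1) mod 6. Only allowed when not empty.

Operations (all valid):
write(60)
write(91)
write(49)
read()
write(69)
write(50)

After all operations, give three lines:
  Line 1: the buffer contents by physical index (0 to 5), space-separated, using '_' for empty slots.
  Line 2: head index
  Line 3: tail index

write(60): buf=[60 _ _ _ _ _], head=0, tail=1, size=1
write(91): buf=[60 91 _ _ _ _], head=0, tail=2, size=2
write(49): buf=[60 91 49 _ _ _], head=0, tail=3, size=3
read(): buf=[_ 91 49 _ _ _], head=1, tail=3, size=2
write(69): buf=[_ 91 49 69 _ _], head=1, tail=4, size=3
write(50): buf=[_ 91 49 69 50 _], head=1, tail=5, size=4

Answer: _ 91 49 69 50 _
1
5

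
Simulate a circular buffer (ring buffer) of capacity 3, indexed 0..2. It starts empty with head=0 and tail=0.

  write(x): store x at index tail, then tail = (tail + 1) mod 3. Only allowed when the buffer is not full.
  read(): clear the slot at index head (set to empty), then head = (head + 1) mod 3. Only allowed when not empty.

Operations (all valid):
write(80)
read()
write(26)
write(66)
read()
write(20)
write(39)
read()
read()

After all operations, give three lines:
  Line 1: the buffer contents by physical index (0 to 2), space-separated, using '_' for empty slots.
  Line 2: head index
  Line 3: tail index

Answer: _ 39 _
1
2

Derivation:
write(80): buf=[80 _ _], head=0, tail=1, size=1
read(): buf=[_ _ _], head=1, tail=1, size=0
write(26): buf=[_ 26 _], head=1, tail=2, size=1
write(66): buf=[_ 26 66], head=1, tail=0, size=2
read(): buf=[_ _ 66], head=2, tail=0, size=1
write(20): buf=[20 _ 66], head=2, tail=1, size=2
write(39): buf=[20 39 66], head=2, tail=2, size=3
read(): buf=[20 39 _], head=0, tail=2, size=2
read(): buf=[_ 39 _], head=1, tail=2, size=1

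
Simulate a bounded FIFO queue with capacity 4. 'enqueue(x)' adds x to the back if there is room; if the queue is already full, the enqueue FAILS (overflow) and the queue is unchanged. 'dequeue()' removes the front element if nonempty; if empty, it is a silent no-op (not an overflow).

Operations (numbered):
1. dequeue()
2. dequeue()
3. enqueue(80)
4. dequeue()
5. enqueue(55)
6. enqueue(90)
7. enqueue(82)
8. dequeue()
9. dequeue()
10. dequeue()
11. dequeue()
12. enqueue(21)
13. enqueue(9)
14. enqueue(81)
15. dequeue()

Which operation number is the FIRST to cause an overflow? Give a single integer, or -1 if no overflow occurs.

Answer: -1

Derivation:
1. dequeue(): empty, no-op, size=0
2. dequeue(): empty, no-op, size=0
3. enqueue(80): size=1
4. dequeue(): size=0
5. enqueue(55): size=1
6. enqueue(90): size=2
7. enqueue(82): size=3
8. dequeue(): size=2
9. dequeue(): size=1
10. dequeue(): size=0
11. dequeue(): empty, no-op, size=0
12. enqueue(21): size=1
13. enqueue(9): size=2
14. enqueue(81): size=3
15. dequeue(): size=2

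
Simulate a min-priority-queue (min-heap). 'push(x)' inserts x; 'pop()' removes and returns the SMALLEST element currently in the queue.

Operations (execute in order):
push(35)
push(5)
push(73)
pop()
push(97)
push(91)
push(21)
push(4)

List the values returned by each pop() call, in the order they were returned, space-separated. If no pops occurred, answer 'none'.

Answer: 5

Derivation:
push(35): heap contents = [35]
push(5): heap contents = [5, 35]
push(73): heap contents = [5, 35, 73]
pop() → 5: heap contents = [35, 73]
push(97): heap contents = [35, 73, 97]
push(91): heap contents = [35, 73, 91, 97]
push(21): heap contents = [21, 35, 73, 91, 97]
push(4): heap contents = [4, 21, 35, 73, 91, 97]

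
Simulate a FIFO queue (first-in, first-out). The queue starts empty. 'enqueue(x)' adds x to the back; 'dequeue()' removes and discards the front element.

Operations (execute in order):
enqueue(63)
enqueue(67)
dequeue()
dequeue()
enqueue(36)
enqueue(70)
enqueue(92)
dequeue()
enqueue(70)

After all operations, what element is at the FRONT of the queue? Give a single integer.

enqueue(63): queue = [63]
enqueue(67): queue = [63, 67]
dequeue(): queue = [67]
dequeue(): queue = []
enqueue(36): queue = [36]
enqueue(70): queue = [36, 70]
enqueue(92): queue = [36, 70, 92]
dequeue(): queue = [70, 92]
enqueue(70): queue = [70, 92, 70]

Answer: 70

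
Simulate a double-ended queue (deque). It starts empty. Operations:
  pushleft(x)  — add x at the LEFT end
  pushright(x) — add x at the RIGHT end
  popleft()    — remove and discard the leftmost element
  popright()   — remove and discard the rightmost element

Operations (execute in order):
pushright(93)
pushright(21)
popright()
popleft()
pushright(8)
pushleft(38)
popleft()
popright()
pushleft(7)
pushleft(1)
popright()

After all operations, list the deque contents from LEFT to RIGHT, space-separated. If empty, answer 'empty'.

pushright(93): [93]
pushright(21): [93, 21]
popright(): [93]
popleft(): []
pushright(8): [8]
pushleft(38): [38, 8]
popleft(): [8]
popright(): []
pushleft(7): [7]
pushleft(1): [1, 7]
popright(): [1]

Answer: 1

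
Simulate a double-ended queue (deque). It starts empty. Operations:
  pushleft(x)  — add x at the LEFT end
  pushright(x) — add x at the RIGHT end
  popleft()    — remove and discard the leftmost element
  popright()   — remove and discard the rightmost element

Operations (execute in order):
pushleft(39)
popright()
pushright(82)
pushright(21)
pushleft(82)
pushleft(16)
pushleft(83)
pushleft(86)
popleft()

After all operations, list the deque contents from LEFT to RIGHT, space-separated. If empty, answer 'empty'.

pushleft(39): [39]
popright(): []
pushright(82): [82]
pushright(21): [82, 21]
pushleft(82): [82, 82, 21]
pushleft(16): [16, 82, 82, 21]
pushleft(83): [83, 16, 82, 82, 21]
pushleft(86): [86, 83, 16, 82, 82, 21]
popleft(): [83, 16, 82, 82, 21]

Answer: 83 16 82 82 21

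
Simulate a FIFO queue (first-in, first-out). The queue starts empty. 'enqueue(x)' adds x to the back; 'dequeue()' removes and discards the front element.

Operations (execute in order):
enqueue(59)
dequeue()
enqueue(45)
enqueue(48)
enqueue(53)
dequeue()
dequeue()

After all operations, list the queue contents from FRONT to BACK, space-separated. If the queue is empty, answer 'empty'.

enqueue(59): [59]
dequeue(): []
enqueue(45): [45]
enqueue(48): [45, 48]
enqueue(53): [45, 48, 53]
dequeue(): [48, 53]
dequeue(): [53]

Answer: 53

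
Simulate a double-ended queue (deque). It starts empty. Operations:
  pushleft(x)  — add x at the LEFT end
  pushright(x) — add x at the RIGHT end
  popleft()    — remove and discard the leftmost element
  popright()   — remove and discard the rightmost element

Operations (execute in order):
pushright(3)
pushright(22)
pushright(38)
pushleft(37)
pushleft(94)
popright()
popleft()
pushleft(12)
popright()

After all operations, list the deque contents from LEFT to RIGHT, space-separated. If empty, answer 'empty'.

pushright(3): [3]
pushright(22): [3, 22]
pushright(38): [3, 22, 38]
pushleft(37): [37, 3, 22, 38]
pushleft(94): [94, 37, 3, 22, 38]
popright(): [94, 37, 3, 22]
popleft(): [37, 3, 22]
pushleft(12): [12, 37, 3, 22]
popright(): [12, 37, 3]

Answer: 12 37 3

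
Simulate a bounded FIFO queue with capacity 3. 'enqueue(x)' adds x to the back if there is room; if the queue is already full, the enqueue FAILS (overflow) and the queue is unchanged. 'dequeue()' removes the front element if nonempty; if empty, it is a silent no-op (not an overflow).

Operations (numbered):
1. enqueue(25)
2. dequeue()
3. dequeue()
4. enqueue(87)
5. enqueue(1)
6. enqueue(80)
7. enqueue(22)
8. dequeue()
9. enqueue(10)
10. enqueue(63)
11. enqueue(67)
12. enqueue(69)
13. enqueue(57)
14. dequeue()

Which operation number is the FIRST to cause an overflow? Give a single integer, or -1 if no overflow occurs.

1. enqueue(25): size=1
2. dequeue(): size=0
3. dequeue(): empty, no-op, size=0
4. enqueue(87): size=1
5. enqueue(1): size=2
6. enqueue(80): size=3
7. enqueue(22): size=3=cap → OVERFLOW (fail)
8. dequeue(): size=2
9. enqueue(10): size=3
10. enqueue(63): size=3=cap → OVERFLOW (fail)
11. enqueue(67): size=3=cap → OVERFLOW (fail)
12. enqueue(69): size=3=cap → OVERFLOW (fail)
13. enqueue(57): size=3=cap → OVERFLOW (fail)
14. dequeue(): size=2

Answer: 7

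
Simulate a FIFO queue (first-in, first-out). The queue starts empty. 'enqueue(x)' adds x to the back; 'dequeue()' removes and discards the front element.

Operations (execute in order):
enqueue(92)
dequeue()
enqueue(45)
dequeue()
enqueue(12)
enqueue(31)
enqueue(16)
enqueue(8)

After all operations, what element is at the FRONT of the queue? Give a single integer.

enqueue(92): queue = [92]
dequeue(): queue = []
enqueue(45): queue = [45]
dequeue(): queue = []
enqueue(12): queue = [12]
enqueue(31): queue = [12, 31]
enqueue(16): queue = [12, 31, 16]
enqueue(8): queue = [12, 31, 16, 8]

Answer: 12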